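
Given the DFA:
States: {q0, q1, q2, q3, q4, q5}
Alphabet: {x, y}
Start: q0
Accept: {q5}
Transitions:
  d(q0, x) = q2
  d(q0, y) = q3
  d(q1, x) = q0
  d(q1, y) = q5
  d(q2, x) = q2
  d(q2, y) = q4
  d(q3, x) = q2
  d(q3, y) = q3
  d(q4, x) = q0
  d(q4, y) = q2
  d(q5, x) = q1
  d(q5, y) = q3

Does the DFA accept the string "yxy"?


Trace: q0 -> q3 -> q2 -> q4
Final state: q4
Accept states: {q5}

No, rejected (final state q4 is not an accept state)


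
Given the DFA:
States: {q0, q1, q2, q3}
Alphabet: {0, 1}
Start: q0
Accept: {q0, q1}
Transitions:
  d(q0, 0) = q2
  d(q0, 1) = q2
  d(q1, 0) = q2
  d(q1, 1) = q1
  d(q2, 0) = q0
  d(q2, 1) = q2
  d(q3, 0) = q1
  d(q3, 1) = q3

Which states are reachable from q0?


BFS from q0:
  layer 0: {q0}
  layer 1: {q2}

{q0, q2}


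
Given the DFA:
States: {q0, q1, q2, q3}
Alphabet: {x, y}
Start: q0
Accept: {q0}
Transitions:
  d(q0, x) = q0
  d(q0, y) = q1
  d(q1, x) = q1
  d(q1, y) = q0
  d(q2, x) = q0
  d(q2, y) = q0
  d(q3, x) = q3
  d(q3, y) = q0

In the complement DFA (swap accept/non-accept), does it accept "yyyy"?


Trace: q0 -> q1 -> q0 -> q1 -> q0
Final: q0
Original accept: {q0}
Complement: q0 is in original accept

No, complement rejects (original accepts)


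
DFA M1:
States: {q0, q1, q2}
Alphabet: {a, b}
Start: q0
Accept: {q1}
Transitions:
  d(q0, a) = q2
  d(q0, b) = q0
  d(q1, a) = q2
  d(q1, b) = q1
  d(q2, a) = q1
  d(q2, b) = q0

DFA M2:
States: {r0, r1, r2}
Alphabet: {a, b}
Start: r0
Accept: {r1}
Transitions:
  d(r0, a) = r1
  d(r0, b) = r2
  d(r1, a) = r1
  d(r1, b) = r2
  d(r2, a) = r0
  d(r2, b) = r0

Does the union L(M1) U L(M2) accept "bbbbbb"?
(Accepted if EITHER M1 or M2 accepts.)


M1: final=q0 accepted=False
M2: final=r0 accepted=False

No, union rejects (neither accepts)


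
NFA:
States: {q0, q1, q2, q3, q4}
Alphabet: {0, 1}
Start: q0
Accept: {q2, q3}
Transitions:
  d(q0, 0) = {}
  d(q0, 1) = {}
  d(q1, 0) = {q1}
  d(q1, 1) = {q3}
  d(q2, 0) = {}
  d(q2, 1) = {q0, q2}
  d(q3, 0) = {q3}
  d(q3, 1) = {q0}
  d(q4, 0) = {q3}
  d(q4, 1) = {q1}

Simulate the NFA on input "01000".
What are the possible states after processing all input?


Start: {q0}
  --0--> {}
  --1--> {}
  --0--> {}
  --0--> {}
  --0--> {}

{} (empty set, no valid transitions)


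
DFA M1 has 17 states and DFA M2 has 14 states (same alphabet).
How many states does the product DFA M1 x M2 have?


Product construction pairs every M1 state with every M2 state.
17 * 14 = 238

238


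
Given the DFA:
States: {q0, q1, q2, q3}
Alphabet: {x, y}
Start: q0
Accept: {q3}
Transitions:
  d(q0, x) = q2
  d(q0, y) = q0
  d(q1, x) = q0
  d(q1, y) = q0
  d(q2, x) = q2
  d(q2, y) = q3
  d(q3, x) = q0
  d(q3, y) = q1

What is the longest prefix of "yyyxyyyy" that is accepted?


Run the DFA, marking each prefix where the state is accepting:
  "" -> q0 [reject]
  "y" -> q0 [reject]
  "yy" -> q0 [reject]
  "yyy" -> q0 [reject]
  "yyyx" -> q2 [reject]
  "yyyxy" -> q3 [accept]
  "yyyxyy" -> q1 [reject]
  "yyyxyyy" -> q0 [reject]
  "yyyxyyyy" -> q0 [reject]

"yyyxy"


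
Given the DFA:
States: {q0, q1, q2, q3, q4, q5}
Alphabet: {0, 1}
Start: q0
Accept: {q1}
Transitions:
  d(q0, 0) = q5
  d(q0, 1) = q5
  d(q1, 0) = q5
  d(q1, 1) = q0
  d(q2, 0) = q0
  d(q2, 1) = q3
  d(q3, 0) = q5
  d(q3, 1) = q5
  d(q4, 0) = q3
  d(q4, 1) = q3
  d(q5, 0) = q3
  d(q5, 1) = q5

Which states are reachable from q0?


BFS from q0:
  layer 0: {q0}
  layer 1: {q5}
  layer 2: {q3}

{q0, q3, q5}


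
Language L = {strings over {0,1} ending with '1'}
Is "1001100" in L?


last symbol = '0'

No, "1001100" is not in L


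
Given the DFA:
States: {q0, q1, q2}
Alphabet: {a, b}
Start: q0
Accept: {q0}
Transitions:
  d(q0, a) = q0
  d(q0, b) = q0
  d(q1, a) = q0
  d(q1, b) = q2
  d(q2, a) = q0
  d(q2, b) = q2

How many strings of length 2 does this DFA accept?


Enumerating all length-2 strings:
  "aa" -> q0 [accept]
  "ab" -> q0 [accept]
  "ba" -> q0 [accept]
  "bb" -> q0 [accept]

4 out of 4


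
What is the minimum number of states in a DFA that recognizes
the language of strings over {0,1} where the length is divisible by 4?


States track (length) mod 4.
Need 4 states: one per remainder 0..3; accept = remainder 0.

4


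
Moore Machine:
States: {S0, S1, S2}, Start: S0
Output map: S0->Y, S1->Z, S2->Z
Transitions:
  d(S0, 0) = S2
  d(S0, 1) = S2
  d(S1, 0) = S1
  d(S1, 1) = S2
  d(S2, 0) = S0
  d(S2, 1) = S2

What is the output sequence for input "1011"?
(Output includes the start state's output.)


Start: S0 (output Y)
  --1--> S2 (output Z)
  --0--> S0 (output Y)
  --1--> S2 (output Z)
  --1--> S2 (output Z)

"YZYZZ"


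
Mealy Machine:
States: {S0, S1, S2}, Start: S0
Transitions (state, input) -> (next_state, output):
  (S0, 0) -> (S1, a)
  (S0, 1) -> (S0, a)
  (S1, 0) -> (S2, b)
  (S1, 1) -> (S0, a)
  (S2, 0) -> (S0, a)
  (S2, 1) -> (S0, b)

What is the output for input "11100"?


Step-by-step:
  (S0, 1) -> (S0, a)
  (S0, 1) -> (S0, a)
  (S0, 1) -> (S0, a)
  (S0, 0) -> (S1, a)
  (S1, 0) -> (S2, b)

"aaaab"


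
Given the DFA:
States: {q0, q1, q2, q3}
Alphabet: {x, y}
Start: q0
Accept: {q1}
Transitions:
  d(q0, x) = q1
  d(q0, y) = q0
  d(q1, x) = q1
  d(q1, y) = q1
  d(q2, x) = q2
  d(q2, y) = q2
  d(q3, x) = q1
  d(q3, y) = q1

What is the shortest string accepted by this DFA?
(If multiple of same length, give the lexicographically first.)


BFS by string length (lex-first path to each state shown):
  len 0: q0<-""
  len 1: q0<-"y", q1<-"x"
Found accept state at length 1.

"x"


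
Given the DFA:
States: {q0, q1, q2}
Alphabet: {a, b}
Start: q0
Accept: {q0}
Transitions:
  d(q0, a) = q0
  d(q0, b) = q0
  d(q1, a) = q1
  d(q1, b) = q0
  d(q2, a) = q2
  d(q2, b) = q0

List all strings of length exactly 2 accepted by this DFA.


All strings of length 2: 4 total
Accepted: 4

"aa", "ab", "ba", "bb"


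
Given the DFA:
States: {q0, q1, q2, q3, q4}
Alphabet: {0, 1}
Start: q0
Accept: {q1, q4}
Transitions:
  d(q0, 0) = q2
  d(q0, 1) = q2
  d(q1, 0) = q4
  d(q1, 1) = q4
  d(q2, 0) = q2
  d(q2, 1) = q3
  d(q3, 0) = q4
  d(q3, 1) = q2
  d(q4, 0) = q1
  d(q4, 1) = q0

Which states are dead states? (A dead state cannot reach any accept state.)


Forward reachability from each state:
  q0 -> reaches accept state q1 (live)
  q1 -> reaches accept state q1 (live)
  q2 -> reaches accept state q1 (live)
  q3 -> reaches accept state q1 (live)
  q4 -> reaches accept state q1 (live)

None (all states can reach an accept state)


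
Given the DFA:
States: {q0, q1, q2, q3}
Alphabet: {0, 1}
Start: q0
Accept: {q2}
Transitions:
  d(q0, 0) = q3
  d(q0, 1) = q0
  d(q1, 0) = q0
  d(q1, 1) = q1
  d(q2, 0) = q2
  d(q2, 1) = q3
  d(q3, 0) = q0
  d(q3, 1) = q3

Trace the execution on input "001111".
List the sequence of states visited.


Input: 001111
d(q0, 0) = q3
d(q3, 0) = q0
d(q0, 1) = q0
d(q0, 1) = q0
d(q0, 1) = q0
d(q0, 1) = q0


q0 -> q3 -> q0 -> q0 -> q0 -> q0 -> q0


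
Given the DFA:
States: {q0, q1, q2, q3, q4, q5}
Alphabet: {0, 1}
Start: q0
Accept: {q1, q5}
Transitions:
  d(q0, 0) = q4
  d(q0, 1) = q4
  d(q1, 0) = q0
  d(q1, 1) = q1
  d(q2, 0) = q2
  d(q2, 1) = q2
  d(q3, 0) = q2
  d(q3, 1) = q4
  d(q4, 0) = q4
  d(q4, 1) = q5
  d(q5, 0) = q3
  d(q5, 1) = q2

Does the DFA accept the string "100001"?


Trace: q0 -> q4 -> q4 -> q4 -> q4 -> q4 -> q5
Final state: q5
Accept states: {q1, q5}

Yes, accepted (final state q5 is an accept state)


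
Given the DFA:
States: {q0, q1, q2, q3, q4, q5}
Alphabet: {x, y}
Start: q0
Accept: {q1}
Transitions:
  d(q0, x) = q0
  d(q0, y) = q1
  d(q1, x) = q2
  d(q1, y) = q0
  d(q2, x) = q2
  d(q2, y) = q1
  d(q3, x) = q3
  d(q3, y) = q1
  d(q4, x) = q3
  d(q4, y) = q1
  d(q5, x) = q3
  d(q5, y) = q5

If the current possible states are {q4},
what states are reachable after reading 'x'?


Apply transition on 'x' from each current state:
  d(q4, x) = q3

{q3}


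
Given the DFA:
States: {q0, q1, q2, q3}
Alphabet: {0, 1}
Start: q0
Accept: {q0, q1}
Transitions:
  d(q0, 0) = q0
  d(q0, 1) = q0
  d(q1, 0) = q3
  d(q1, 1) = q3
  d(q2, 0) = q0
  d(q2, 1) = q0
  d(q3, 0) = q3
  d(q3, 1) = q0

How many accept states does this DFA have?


Accept states listed: {q0, q1}
Counting: q0(1) q1(2)

2


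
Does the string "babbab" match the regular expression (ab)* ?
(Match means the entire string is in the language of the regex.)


|string| = 6; first = 'b'; last = 'b'

No, "babbab" does not match (ab)*


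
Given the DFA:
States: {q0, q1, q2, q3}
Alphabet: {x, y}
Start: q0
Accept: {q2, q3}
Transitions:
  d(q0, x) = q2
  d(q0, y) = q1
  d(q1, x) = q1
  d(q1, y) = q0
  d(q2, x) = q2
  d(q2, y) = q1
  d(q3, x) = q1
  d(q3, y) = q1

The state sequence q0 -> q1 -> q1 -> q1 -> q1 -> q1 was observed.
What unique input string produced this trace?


Trace back each transition to find the symbol:
  q0 --[y]--> q1
  q1 --[x]--> q1
  q1 --[x]--> q1
  q1 --[x]--> q1
  q1 --[x]--> q1

"yxxxx"


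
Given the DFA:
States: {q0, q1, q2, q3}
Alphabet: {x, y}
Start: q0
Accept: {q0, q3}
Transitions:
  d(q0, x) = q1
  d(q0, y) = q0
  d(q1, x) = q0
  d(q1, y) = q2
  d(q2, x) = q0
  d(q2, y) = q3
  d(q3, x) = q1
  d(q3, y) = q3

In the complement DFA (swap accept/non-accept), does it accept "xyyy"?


Trace: q0 -> q1 -> q2 -> q3 -> q3
Final: q3
Original accept: {q0, q3}
Complement: q3 is in original accept

No, complement rejects (original accepts)


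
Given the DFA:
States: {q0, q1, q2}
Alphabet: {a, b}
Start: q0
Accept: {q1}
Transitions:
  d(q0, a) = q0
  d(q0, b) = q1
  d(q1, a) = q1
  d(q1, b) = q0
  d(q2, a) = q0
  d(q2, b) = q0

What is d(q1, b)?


Looking up transition d(q1, b)

q0


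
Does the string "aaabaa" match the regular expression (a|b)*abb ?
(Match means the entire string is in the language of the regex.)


|string| = 6; first = 'a'; last = 'a'

No, "aaabaa" does not match (a|b)*abb


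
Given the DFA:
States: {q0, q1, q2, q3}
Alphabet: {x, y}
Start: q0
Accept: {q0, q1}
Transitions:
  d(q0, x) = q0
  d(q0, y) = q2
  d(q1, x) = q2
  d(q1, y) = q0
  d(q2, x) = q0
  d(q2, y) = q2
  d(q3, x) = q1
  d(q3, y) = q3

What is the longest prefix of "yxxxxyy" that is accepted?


Run the DFA, marking each prefix where the state is accepting:
  "" -> q0 [accept]
  "y" -> q2 [reject]
  "yx" -> q0 [accept]
  "yxx" -> q0 [accept]
  "yxxx" -> q0 [accept]
  "yxxxx" -> q0 [accept]
  "yxxxxy" -> q2 [reject]
  "yxxxxyy" -> q2 [reject]

"yxxxx"


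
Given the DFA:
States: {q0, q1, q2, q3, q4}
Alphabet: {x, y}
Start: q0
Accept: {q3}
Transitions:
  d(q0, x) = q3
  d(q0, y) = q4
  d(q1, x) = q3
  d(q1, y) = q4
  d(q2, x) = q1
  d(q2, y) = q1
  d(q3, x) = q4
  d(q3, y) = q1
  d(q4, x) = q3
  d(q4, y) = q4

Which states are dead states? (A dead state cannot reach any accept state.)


Forward reachability from each state:
  q0 -> reaches accept state q3 (live)
  q1 -> reaches accept state q3 (live)
  q2 -> reaches accept state q3 (live)
  q3 -> reaches accept state q3 (live)
  q4 -> reaches accept state q3 (live)

None (all states can reach an accept state)


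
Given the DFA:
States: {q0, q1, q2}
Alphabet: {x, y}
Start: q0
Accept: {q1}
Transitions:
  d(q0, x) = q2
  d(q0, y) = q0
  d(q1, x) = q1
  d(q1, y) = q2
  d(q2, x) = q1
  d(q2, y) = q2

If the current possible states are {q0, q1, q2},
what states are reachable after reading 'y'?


Apply transition on 'y' from each current state:
  d(q0, y) = q0
  d(q1, y) = q2
  d(q2, y) = q2

{q0, q2}


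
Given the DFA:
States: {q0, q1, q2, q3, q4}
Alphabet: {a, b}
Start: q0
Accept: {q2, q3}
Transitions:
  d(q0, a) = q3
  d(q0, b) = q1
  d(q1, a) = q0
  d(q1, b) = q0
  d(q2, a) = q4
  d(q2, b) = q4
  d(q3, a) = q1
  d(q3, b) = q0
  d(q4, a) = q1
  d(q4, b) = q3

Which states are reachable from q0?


BFS from q0:
  layer 0: {q0}
  layer 1: {q1, q3}

{q0, q1, q3}


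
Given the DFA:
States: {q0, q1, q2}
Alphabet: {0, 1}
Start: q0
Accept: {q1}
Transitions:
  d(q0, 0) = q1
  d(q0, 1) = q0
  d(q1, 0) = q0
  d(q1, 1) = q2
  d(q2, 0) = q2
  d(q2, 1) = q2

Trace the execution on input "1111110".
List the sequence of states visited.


Input: 1111110
d(q0, 1) = q0
d(q0, 1) = q0
d(q0, 1) = q0
d(q0, 1) = q0
d(q0, 1) = q0
d(q0, 1) = q0
d(q0, 0) = q1


q0 -> q0 -> q0 -> q0 -> q0 -> q0 -> q0 -> q1


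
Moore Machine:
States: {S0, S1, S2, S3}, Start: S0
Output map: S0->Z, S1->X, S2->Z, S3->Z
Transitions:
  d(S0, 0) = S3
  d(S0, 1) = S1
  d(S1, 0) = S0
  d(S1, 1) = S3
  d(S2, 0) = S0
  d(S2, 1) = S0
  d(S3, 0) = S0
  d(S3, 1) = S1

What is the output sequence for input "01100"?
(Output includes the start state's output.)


Start: S0 (output Z)
  --0--> S3 (output Z)
  --1--> S1 (output X)
  --1--> S3 (output Z)
  --0--> S0 (output Z)
  --0--> S3 (output Z)

"ZZXZZZ"


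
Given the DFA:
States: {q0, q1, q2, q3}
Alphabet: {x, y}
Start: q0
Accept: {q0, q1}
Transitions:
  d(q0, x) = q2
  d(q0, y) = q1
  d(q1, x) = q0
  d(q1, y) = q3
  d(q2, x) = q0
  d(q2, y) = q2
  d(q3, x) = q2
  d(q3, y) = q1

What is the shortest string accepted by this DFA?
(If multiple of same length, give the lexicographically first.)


BFS by string length (lex-first path to each state shown):
  len 0: q0<-""
Found accept state at length 0.

"" (empty string)


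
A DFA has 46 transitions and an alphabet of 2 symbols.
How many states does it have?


Each state has exactly one transition per symbol.
states = transitions / |alphabet| = 46 / 2 = 23

23


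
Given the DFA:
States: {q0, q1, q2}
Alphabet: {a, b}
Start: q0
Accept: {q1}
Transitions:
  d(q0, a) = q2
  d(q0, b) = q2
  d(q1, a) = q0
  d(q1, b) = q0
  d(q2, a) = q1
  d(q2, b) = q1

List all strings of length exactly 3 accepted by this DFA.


All strings of length 3: 8 total
Accepted: 0

None


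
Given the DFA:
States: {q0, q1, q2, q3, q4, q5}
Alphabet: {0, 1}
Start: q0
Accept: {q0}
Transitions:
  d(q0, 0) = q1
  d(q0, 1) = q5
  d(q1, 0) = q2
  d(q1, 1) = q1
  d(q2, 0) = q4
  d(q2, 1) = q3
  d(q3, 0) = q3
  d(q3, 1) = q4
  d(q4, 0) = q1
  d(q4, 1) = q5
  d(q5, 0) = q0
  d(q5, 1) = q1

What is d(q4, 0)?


Looking up transition d(q4, 0)

q1


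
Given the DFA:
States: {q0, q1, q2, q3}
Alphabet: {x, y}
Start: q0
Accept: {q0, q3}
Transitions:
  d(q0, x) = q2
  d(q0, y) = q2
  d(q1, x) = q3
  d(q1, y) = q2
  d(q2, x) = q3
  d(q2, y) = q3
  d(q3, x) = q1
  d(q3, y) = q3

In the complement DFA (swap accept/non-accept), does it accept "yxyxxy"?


Trace: q0 -> q2 -> q3 -> q3 -> q1 -> q3 -> q3
Final: q3
Original accept: {q0, q3}
Complement: q3 is in original accept

No, complement rejects (original accepts)


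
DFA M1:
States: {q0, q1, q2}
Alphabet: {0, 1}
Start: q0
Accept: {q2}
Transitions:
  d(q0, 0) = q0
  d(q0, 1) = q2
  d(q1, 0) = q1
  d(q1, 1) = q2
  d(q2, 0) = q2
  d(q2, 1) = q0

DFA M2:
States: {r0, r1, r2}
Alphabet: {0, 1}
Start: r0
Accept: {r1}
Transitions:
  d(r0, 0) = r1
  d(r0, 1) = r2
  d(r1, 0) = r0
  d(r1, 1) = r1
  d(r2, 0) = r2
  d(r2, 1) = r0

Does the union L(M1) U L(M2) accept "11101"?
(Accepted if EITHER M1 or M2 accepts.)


M1: final=q0 accepted=False
M2: final=r0 accepted=False

No, union rejects (neither accepts)


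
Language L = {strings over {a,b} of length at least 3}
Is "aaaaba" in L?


length = 6

Yes, "aaaaba" is in L


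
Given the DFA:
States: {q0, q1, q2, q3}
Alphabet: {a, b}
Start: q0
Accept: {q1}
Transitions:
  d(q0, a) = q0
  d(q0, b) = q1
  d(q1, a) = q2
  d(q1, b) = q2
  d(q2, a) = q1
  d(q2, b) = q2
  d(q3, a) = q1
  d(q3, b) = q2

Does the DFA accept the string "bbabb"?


Trace: q0 -> q1 -> q2 -> q1 -> q2 -> q2
Final state: q2
Accept states: {q1}

No, rejected (final state q2 is not an accept state)


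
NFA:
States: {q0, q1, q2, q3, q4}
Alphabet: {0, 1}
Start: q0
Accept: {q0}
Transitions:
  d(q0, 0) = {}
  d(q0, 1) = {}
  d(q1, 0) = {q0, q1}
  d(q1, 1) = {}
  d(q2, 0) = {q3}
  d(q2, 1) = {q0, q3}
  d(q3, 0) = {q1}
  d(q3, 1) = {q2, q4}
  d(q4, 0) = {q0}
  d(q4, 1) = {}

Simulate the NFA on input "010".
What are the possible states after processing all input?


Start: {q0}
  --0--> {}
  --1--> {}
  --0--> {}

{} (empty set, no valid transitions)


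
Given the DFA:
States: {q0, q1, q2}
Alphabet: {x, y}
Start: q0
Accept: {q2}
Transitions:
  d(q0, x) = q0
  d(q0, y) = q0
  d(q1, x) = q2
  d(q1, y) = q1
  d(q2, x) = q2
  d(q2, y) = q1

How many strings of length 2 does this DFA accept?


Enumerating all length-2 strings:
  "xx" -> q0 [reject]
  "xy" -> q0 [reject]
  "yx" -> q0 [reject]
  "yy" -> q0 [reject]

0 out of 4


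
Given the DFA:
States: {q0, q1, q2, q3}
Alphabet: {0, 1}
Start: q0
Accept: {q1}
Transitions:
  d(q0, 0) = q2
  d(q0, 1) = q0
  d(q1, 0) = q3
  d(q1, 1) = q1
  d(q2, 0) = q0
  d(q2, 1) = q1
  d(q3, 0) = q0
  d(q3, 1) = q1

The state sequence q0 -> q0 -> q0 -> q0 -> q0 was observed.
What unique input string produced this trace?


Trace back each transition to find the symbol:
  q0 --[1]--> q0
  q0 --[1]--> q0
  q0 --[1]--> q0
  q0 --[1]--> q0

"1111"


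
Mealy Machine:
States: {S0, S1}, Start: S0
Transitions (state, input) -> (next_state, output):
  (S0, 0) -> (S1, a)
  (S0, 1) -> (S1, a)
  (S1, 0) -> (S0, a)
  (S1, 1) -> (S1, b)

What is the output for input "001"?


Step-by-step:
  (S0, 0) -> (S1, a)
  (S1, 0) -> (S0, a)
  (S0, 1) -> (S1, a)

"aaa"


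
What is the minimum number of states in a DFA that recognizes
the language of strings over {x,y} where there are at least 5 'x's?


States: count = 0, 1, ..., 4, and a final '>= 5' state.
Total: 5 + 1 = 6. Accept = '>= 5' state.

6


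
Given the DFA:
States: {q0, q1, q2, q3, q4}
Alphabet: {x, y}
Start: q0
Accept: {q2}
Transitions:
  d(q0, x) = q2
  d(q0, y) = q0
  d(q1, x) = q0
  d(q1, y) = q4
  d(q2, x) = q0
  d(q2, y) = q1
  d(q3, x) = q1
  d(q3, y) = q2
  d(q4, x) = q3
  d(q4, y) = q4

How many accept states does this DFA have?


Accept states listed: {q2}
Counting: q2(1)

1


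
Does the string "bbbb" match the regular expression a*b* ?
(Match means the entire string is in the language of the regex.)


|string| = 4; first = 'b'; last = 'b'

Yes, "bbbb" matches a*b*


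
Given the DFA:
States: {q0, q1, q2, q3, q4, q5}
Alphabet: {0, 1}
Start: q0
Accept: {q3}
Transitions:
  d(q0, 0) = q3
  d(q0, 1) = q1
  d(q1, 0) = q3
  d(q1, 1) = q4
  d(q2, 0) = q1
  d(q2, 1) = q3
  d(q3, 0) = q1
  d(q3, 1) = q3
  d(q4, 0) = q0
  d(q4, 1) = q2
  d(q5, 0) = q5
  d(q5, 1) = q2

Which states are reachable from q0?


BFS from q0:
  layer 0: {q0}
  layer 1: {q1, q3}
  layer 2: {q4}
  layer 3: {q2}

{q0, q1, q2, q3, q4}


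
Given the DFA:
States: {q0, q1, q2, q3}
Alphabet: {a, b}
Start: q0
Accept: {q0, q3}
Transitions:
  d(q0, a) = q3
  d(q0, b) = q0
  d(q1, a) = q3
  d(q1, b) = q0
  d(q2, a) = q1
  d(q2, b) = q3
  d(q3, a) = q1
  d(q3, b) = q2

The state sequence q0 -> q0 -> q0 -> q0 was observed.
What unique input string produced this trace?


Trace back each transition to find the symbol:
  q0 --[b]--> q0
  q0 --[b]--> q0
  q0 --[b]--> q0

"bbb"


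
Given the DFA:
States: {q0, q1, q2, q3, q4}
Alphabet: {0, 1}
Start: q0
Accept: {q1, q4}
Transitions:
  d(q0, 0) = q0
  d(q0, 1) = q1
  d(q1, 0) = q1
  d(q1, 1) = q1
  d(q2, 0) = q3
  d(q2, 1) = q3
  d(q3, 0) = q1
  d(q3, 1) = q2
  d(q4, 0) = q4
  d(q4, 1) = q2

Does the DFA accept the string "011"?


Trace: q0 -> q0 -> q1 -> q1
Final state: q1
Accept states: {q1, q4}

Yes, accepted (final state q1 is an accept state)


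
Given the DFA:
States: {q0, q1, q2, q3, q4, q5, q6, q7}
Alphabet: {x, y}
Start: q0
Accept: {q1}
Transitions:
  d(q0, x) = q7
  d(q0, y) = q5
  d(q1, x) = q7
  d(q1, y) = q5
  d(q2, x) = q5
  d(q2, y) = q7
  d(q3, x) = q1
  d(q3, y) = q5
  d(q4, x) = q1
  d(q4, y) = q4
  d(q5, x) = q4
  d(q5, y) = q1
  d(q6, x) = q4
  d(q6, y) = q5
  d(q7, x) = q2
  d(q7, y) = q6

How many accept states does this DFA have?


Accept states listed: {q1}
Counting: q1(1)

1


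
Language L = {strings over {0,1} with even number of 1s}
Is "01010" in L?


count('1') = 2; 2 mod 2 = 0

Yes, "01010" is in L


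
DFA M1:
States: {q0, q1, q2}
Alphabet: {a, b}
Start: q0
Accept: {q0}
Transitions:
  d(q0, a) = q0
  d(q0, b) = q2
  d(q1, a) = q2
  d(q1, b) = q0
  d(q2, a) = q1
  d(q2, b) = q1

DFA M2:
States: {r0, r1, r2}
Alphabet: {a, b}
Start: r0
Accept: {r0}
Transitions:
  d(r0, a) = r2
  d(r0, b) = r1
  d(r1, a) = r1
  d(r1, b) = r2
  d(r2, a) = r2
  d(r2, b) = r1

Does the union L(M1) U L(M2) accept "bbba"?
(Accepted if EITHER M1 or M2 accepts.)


M1: final=q0 accepted=True
M2: final=r1 accepted=False

Yes, union accepts


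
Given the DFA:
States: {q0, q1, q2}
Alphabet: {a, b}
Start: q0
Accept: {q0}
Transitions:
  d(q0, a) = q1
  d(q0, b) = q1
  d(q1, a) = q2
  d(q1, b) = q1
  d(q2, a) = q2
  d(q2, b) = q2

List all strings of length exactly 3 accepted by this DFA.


All strings of length 3: 8 total
Accepted: 0

None


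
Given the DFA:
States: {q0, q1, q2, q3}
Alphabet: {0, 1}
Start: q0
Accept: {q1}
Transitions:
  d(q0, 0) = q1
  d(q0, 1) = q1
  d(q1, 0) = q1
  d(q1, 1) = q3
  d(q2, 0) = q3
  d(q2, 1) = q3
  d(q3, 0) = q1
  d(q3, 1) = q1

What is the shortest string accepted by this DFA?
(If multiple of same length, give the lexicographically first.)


BFS by string length (lex-first path to each state shown):
  len 0: q0<-""
  len 1: q1<-"0"
Found accept state at length 1.

"0"


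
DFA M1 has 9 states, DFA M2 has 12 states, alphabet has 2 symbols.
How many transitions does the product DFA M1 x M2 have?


Product DFA has 9 * 12 = 108 states.
Each has 2 transitions: 108 * 2 = 216

216


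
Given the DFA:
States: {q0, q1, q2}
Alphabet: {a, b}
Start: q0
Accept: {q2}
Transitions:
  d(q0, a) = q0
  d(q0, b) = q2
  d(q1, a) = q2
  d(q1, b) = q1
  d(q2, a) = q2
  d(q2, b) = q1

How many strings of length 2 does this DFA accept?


Enumerating all length-2 strings:
  "aa" -> q0 [reject]
  "ab" -> q2 [accept]
  "ba" -> q2 [accept]
  "bb" -> q1 [reject]

2 out of 4


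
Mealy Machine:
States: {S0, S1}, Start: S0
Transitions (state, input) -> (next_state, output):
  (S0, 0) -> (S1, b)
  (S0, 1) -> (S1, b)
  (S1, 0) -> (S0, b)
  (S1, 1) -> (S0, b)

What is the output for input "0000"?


Step-by-step:
  (S0, 0) -> (S1, b)
  (S1, 0) -> (S0, b)
  (S0, 0) -> (S1, b)
  (S1, 0) -> (S0, b)

"bbbb"


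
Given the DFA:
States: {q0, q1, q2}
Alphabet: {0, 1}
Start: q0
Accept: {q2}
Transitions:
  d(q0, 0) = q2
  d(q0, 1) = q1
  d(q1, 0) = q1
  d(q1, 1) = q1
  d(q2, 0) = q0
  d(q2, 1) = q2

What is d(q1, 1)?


Looking up transition d(q1, 1)

q1


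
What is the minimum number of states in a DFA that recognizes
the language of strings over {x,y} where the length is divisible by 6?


States track (length) mod 6.
Need 6 states: one per remainder 0..5; accept = remainder 0.

6


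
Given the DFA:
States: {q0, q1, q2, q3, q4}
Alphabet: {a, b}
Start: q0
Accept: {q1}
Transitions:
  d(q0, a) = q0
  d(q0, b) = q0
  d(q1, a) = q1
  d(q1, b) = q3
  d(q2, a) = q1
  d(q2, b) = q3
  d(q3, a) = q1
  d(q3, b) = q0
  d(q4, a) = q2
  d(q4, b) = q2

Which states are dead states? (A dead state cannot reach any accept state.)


Forward reachability from each state:
  q0 -> reaches {q0}, no accept state (dead)
  q1 -> reaches accept state q1 (live)
  q2 -> reaches accept state q1 (live)
  q3 -> reaches accept state q1 (live)
  q4 -> reaches accept state q1 (live)

{q0}


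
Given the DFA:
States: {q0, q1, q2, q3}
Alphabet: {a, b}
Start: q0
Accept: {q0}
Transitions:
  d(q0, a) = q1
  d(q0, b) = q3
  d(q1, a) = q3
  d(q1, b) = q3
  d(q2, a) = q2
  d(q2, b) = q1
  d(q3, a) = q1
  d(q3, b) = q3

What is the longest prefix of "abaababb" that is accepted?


Run the DFA, marking each prefix where the state is accepting:
  "" -> q0 [accept]
  "a" -> q1 [reject]
  "ab" -> q3 [reject]
  "aba" -> q1 [reject]
  "abaa" -> q3 [reject]
  "abaab" -> q3 [reject]
  "abaaba" -> q1 [reject]
  "abaabab" -> q3 [reject]
  "abaababb" -> q3 [reject]

""


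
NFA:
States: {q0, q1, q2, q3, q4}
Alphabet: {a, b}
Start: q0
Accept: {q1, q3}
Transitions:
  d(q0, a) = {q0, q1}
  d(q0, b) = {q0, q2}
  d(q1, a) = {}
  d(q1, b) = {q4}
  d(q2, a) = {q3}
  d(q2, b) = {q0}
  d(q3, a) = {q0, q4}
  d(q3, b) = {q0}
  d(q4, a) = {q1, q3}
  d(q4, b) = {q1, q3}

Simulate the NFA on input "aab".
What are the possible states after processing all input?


Start: {q0}
  --a--> {q0, q1}
  --a--> {q0, q1}
  --b--> {q0, q2, q4}

{q0, q2, q4}


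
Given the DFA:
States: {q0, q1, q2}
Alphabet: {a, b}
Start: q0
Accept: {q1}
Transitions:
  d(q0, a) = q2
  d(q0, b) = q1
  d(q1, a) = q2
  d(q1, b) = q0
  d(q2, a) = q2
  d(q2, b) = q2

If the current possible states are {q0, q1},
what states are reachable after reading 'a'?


Apply transition on 'a' from each current state:
  d(q0, a) = q2
  d(q1, a) = q2

{q2}


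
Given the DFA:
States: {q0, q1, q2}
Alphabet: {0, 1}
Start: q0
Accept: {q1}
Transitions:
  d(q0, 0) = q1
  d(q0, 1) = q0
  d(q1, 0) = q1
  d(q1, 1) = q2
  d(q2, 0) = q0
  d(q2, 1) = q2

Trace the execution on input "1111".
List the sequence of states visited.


Input: 1111
d(q0, 1) = q0
d(q0, 1) = q0
d(q0, 1) = q0
d(q0, 1) = q0


q0 -> q0 -> q0 -> q0 -> q0


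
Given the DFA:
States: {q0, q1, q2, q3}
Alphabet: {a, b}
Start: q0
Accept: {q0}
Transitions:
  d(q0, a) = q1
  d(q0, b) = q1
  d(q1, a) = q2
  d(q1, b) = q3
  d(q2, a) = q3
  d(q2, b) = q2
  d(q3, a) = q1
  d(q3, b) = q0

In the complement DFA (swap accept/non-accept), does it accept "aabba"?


Trace: q0 -> q1 -> q2 -> q2 -> q2 -> q3
Final: q3
Original accept: {q0}
Complement: q3 is not in original accept

Yes, complement accepts (original rejects)


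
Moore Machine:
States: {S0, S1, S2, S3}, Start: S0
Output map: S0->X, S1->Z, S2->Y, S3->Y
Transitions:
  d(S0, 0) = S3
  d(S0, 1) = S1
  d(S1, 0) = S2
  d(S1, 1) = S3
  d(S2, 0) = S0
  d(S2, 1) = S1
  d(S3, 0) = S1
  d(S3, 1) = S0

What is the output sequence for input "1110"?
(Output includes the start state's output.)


Start: S0 (output X)
  --1--> S1 (output Z)
  --1--> S3 (output Y)
  --1--> S0 (output X)
  --0--> S3 (output Y)

"XZYXY"


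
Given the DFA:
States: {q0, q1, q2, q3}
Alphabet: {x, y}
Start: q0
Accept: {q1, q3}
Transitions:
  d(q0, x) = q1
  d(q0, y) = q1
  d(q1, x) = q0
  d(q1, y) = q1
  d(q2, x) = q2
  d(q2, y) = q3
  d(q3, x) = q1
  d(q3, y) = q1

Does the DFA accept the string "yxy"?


Trace: q0 -> q1 -> q0 -> q1
Final state: q1
Accept states: {q1, q3}

Yes, accepted (final state q1 is an accept state)


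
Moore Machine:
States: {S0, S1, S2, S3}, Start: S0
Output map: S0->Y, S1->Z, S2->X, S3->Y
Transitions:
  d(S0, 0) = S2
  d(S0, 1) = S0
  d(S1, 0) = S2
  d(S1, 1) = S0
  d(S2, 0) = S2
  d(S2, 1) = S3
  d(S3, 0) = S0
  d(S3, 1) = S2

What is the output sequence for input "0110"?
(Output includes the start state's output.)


Start: S0 (output Y)
  --0--> S2 (output X)
  --1--> S3 (output Y)
  --1--> S2 (output X)
  --0--> S2 (output X)

"YXYXX"


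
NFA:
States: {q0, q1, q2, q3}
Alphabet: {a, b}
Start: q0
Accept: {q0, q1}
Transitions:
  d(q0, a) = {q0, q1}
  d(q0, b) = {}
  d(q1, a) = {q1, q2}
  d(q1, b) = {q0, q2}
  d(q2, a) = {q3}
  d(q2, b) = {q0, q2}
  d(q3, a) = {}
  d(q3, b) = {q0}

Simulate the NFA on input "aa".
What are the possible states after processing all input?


Start: {q0}
  --a--> {q0, q1}
  --a--> {q0, q1, q2}

{q0, q1, q2}


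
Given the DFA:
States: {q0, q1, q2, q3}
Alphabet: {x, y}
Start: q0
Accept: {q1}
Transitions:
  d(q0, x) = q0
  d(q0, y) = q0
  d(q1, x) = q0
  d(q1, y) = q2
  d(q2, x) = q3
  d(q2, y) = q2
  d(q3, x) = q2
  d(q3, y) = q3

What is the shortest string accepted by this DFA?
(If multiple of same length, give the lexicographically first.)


BFS by string length (lex-first path to each state shown):
  len 0: q0<-""
  len 1: q0<-"x"
  len 2: q0<-"xx"
  len 3: q0<-"xxx"
  len 4: q0<-"xxxx"
  len 5: q0<-"xxxxx"
  len 6: q0<-"xxxxxx"
  len 7: q0<-"xxxxxxx"
  len 8: q0<-"xxxxxxxx"

No string accepted (empty language)


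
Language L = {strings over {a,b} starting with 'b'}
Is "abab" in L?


first symbol = 'a'

No, "abab" is not in L


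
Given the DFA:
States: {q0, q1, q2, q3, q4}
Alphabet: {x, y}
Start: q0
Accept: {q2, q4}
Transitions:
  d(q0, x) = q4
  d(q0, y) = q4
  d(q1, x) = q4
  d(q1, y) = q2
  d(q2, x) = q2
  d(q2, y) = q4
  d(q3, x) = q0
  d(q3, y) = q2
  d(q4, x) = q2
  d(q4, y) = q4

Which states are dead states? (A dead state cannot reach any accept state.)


Forward reachability from each state:
  q0 -> reaches accept state q2 (live)
  q1 -> reaches accept state q2 (live)
  q2 -> reaches accept state q2 (live)
  q3 -> reaches accept state q2 (live)
  q4 -> reaches accept state q2 (live)

None (all states can reach an accept state)


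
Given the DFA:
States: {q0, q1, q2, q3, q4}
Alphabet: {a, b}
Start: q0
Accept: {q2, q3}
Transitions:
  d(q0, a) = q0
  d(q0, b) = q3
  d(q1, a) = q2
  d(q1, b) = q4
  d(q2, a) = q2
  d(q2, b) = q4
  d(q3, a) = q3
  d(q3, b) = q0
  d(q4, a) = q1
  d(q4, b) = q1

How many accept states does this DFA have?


Accept states listed: {q2, q3}
Counting: q2(1) q3(2)

2


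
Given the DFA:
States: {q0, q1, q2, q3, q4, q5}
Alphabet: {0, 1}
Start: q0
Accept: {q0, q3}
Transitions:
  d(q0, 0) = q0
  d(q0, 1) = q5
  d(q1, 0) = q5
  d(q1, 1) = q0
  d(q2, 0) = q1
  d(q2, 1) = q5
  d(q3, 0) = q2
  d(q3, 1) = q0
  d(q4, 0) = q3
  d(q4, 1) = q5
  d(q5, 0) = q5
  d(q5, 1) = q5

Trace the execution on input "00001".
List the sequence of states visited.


Input: 00001
d(q0, 0) = q0
d(q0, 0) = q0
d(q0, 0) = q0
d(q0, 0) = q0
d(q0, 1) = q5


q0 -> q0 -> q0 -> q0 -> q0 -> q5


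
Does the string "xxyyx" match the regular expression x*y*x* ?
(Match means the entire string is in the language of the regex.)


|string| = 5; first = 'x'; last = 'x'

Yes, "xxyyx" matches x*y*x*


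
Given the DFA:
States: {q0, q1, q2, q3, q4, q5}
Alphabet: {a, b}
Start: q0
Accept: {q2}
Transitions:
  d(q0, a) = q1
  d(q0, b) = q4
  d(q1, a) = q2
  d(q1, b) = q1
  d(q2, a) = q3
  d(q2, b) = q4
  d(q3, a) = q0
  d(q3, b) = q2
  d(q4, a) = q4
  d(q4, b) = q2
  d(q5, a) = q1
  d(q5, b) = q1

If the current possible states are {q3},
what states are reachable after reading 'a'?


Apply transition on 'a' from each current state:
  d(q3, a) = q0

{q0}


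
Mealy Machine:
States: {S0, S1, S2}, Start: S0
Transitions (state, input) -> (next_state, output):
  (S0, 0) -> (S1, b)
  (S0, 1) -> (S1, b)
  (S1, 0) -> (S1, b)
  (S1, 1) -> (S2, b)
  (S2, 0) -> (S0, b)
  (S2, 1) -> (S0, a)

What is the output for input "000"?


Step-by-step:
  (S0, 0) -> (S1, b)
  (S1, 0) -> (S1, b)
  (S1, 0) -> (S1, b)

"bbb"


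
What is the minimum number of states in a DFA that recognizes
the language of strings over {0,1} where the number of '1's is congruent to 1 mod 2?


States track (count of '1') mod 2.
Need 2 states: one per remainder 0..1; accept = remainder 1.

2


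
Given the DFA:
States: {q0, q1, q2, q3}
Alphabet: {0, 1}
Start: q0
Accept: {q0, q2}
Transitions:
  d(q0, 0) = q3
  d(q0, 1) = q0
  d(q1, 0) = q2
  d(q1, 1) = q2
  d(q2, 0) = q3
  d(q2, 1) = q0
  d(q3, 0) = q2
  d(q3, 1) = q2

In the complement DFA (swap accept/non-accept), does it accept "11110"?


Trace: q0 -> q0 -> q0 -> q0 -> q0 -> q3
Final: q3
Original accept: {q0, q2}
Complement: q3 is not in original accept

Yes, complement accepts (original rejects)


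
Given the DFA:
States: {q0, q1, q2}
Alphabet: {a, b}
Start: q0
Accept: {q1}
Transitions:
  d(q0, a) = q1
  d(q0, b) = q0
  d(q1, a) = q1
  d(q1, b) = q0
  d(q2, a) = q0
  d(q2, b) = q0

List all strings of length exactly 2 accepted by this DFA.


All strings of length 2: 4 total
Accepted: 2

"aa", "ba"


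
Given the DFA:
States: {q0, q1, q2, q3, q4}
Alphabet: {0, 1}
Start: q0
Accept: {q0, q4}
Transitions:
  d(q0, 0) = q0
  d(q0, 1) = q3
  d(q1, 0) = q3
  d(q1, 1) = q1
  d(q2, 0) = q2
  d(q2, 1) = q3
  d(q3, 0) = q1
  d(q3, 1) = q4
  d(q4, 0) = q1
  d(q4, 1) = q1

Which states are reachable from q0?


BFS from q0:
  layer 0: {q0}
  layer 1: {q3}
  layer 2: {q1, q4}

{q0, q1, q3, q4}


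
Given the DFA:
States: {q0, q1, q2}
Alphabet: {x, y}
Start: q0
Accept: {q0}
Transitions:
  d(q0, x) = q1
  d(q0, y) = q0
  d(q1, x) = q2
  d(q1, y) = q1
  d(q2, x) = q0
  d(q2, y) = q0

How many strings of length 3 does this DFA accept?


Enumerating all length-3 strings:
  "xxx" -> q0 [accept]
  "xxy" -> q0 [accept]
  "xyx" -> q2 [reject]
  "xyy" -> q1 [reject]
  "yxx" -> q2 [reject]
  "yxy" -> q1 [reject]
  "yyx" -> q1 [reject]
  "yyy" -> q0 [accept]

3 out of 8


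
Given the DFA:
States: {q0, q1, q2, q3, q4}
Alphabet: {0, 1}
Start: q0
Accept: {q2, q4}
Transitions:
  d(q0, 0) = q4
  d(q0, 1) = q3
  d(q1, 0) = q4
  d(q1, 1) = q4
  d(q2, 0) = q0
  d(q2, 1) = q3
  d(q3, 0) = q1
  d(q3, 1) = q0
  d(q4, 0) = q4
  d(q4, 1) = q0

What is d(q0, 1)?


Looking up transition d(q0, 1)

q3


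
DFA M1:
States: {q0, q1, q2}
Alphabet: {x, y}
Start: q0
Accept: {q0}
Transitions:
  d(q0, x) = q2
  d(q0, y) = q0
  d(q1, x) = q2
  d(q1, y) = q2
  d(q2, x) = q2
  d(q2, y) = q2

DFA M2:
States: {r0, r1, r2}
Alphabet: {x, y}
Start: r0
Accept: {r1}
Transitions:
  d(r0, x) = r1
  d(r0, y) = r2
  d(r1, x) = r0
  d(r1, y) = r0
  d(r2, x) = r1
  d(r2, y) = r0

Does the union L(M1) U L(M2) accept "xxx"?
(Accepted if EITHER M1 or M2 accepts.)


M1: final=q2 accepted=False
M2: final=r1 accepted=True

Yes, union accepts


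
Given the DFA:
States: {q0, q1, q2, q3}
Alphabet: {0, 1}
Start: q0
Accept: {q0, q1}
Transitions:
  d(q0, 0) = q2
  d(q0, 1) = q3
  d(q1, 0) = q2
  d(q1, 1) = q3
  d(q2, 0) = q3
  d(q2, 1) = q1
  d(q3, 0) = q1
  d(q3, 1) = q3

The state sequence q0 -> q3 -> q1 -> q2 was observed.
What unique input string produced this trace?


Trace back each transition to find the symbol:
  q0 --[1]--> q3
  q3 --[0]--> q1
  q1 --[0]--> q2

"100"


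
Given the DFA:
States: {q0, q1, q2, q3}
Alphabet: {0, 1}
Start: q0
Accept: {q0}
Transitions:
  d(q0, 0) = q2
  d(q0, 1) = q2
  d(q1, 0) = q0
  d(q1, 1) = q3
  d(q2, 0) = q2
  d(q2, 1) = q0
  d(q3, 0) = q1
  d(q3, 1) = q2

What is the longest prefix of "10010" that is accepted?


Run the DFA, marking each prefix where the state is accepting:
  "" -> q0 [accept]
  "1" -> q2 [reject]
  "10" -> q2 [reject]
  "100" -> q2 [reject]
  "1001" -> q0 [accept]
  "10010" -> q2 [reject]

"1001"


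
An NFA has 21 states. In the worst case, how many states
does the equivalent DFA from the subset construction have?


Subset construction: one DFA state per subset of NFA states.
2^21 = 2097152

2097152


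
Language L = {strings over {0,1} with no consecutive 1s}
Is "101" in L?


'11' does not occur

Yes, "101" is in L


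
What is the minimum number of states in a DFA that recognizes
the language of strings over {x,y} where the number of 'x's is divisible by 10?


States track (count of 'x') mod 10.
Need 10 states: one per remainder 0..9; accept = remainder 0.

10


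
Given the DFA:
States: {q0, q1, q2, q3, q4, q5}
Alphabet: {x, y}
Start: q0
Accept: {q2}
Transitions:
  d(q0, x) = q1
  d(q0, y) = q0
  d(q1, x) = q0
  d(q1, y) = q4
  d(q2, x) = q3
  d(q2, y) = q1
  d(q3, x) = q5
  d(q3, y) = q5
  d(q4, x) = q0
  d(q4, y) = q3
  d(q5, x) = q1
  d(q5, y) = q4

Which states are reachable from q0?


BFS from q0:
  layer 0: {q0}
  layer 1: {q1}
  layer 2: {q4}
  layer 3: {q3}
  layer 4: {q5}

{q0, q1, q3, q4, q5}


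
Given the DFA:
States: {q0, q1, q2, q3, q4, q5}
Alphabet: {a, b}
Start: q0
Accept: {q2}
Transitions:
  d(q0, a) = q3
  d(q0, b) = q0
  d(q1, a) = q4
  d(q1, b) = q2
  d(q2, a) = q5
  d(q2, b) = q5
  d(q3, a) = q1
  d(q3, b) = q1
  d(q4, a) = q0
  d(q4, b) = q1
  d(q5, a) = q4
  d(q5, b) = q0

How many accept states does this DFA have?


Accept states listed: {q2}
Counting: q2(1)

1


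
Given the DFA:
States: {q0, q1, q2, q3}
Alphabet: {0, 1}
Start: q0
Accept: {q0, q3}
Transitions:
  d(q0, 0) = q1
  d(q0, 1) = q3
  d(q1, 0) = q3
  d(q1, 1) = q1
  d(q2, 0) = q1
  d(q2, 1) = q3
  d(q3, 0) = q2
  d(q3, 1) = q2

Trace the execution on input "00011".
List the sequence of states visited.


Input: 00011
d(q0, 0) = q1
d(q1, 0) = q3
d(q3, 0) = q2
d(q2, 1) = q3
d(q3, 1) = q2


q0 -> q1 -> q3 -> q2 -> q3 -> q2


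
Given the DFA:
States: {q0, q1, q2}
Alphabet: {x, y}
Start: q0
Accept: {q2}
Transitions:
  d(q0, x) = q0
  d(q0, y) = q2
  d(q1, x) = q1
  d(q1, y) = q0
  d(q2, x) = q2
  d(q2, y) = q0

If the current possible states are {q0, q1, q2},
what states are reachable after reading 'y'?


Apply transition on 'y' from each current state:
  d(q0, y) = q2
  d(q1, y) = q0
  d(q2, y) = q0

{q0, q2}


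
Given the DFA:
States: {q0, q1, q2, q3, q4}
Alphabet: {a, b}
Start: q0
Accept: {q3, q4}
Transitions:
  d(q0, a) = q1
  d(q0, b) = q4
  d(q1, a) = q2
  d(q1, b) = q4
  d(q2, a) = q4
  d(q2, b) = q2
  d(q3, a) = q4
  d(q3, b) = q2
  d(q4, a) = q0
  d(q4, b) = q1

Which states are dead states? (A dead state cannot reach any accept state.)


Forward reachability from each state:
  q0 -> reaches accept state q4 (live)
  q1 -> reaches accept state q4 (live)
  q2 -> reaches accept state q4 (live)
  q3 -> reaches accept state q3 (live)
  q4 -> reaches accept state q4 (live)

None (all states can reach an accept state)


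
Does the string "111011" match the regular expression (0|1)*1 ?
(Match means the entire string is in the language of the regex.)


|string| = 6; first = '1'; last = '1'

Yes, "111011" matches (0|1)*1


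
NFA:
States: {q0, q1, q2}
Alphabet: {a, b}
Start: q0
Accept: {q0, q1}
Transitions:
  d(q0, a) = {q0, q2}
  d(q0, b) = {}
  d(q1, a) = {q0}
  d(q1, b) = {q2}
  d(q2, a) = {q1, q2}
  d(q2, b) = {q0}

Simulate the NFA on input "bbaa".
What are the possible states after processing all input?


Start: {q0}
  --b--> {}
  --b--> {}
  --a--> {}
  --a--> {}

{} (empty set, no valid transitions)


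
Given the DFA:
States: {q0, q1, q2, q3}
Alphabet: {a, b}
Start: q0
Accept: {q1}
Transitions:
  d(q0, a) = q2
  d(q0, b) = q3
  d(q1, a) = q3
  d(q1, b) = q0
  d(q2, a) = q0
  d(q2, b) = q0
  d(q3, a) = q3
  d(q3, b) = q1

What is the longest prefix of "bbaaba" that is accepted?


Run the DFA, marking each prefix where the state is accepting:
  "" -> q0 [reject]
  "b" -> q3 [reject]
  "bb" -> q1 [accept]
  "bba" -> q3 [reject]
  "bbaa" -> q3 [reject]
  "bbaab" -> q1 [accept]
  "bbaaba" -> q3 [reject]

"bbaab"


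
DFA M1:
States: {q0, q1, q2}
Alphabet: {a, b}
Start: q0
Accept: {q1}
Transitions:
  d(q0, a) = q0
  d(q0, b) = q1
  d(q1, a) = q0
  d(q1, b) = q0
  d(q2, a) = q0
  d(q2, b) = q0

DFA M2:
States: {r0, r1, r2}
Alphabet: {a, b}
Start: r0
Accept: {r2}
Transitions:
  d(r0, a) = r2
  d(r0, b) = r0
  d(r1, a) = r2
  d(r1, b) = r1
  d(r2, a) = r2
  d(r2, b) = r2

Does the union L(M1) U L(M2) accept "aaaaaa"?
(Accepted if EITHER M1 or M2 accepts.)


M1: final=q0 accepted=False
M2: final=r2 accepted=True

Yes, union accepts


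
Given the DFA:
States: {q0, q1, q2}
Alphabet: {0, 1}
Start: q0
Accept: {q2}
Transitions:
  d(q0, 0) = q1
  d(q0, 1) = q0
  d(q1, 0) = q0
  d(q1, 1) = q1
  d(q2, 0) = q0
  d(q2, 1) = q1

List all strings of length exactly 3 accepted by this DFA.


All strings of length 3: 8 total
Accepted: 0

None


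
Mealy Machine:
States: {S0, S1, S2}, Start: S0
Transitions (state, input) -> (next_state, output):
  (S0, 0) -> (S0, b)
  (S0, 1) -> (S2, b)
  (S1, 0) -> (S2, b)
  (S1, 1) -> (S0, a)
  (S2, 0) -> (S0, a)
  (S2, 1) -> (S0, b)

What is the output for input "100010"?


Step-by-step:
  (S0, 1) -> (S2, b)
  (S2, 0) -> (S0, a)
  (S0, 0) -> (S0, b)
  (S0, 0) -> (S0, b)
  (S0, 1) -> (S2, b)
  (S2, 0) -> (S0, a)

"babbba"


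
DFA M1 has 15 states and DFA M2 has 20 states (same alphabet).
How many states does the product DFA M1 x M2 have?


Product construction pairs every M1 state with every M2 state.
15 * 20 = 300

300


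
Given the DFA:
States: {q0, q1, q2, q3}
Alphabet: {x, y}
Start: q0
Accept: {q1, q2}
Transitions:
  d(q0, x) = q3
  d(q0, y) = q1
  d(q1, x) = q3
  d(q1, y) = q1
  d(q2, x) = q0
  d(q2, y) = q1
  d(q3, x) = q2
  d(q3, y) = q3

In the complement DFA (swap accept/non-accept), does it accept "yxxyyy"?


Trace: q0 -> q1 -> q3 -> q2 -> q1 -> q1 -> q1
Final: q1
Original accept: {q1, q2}
Complement: q1 is in original accept

No, complement rejects (original accepts)
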